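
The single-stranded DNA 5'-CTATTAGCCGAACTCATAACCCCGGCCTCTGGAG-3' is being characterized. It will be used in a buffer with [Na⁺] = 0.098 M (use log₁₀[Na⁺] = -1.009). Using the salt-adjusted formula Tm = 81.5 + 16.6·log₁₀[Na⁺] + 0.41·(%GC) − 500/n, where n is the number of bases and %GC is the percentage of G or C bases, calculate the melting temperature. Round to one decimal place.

Length n = 34. G=7, T=7, C=12, A=8
G+C = 19, so %GC = 19/34 × 100 = 55.882%
Salt term: 16.6 × (-1.009) = -16.749
GC term: 0.41 × 55.882 = 22.912; length term: −500/34 = −14.706
Tm = 81.5 + (-16.749) + 22.912 − 14.706 = 72.957 → 73.0°C

73.0°C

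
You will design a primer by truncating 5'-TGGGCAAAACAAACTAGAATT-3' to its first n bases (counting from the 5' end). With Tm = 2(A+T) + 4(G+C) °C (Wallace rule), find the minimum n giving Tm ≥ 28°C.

First 9 bases: TGGGCAAAA → Tm = 26°C (< 28°C)
First 10 bases: TGGGCAAAAC → Tm = 30°C (≥ 28°C)
Since every base adds ≥2°C, Tm only increases with n, so the threshold is first crossed at n = 10.

n = 10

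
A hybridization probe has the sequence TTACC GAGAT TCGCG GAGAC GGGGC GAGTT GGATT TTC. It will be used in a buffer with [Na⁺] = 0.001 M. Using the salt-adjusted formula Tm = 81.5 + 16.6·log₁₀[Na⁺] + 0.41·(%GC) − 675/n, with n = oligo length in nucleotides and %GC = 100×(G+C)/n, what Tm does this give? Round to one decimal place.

36.6°C

Length n = 38. Scanning the sequence gives G=14, C=7, A=7, T=10.
G+C = 21, so %GC = 21/38 × 100 = 55.263%
Salt term: 16.6 × (-3) = -49.8
GC term: 0.41 × 55.263 = 22.658; length term: −675/38 = −17.763
Tm = 81.5 + (-49.8) + 22.658 − 17.763 = 36.595 → 36.6°C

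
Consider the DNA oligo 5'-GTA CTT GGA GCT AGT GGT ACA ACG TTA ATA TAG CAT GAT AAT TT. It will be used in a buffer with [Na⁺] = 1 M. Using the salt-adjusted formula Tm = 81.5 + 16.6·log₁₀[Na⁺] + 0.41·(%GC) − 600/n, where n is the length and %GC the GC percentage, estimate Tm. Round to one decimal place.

81.8°C

Length n = 44. Scanning the sequence gives G=10, A=14, T=15, C=5.
G+C = 15, so %GC = 15/44 × 100 = 34.091%
Salt term: 16.6 × (0) = 0
GC term: 0.41 × 34.091 = 13.977; length term: −600/44 = −13.636
Tm = 81.5 + (0) + 13.977 − 13.636 = 81.841 → 81.8°C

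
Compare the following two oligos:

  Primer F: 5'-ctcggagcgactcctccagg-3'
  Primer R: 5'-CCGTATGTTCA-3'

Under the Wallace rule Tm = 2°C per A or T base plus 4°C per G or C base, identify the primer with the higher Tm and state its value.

Primer F, 68°C

Primer F: A+T=6, G+C=14 → Tm = 2(6)+4(14) = 68°C
Primer R: A+T=6, G+C=5 → Tm = 2(6)+4(5) = 32°C
68°C vs 32°C → primer F is higher.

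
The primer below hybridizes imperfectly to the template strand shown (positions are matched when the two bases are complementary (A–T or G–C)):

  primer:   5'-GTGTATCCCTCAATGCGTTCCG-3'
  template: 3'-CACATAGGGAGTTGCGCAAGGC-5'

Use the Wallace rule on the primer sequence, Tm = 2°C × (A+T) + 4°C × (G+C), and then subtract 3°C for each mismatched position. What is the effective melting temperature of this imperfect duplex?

Primer base counts: A=3, T=7, G=5, C=7 → A+T=10, G+C=12
Perfect-match Tm = 2(10) + 4(12) = 20 + 48 = 68°C
Mismatches (positions where the bases are not complementary): 1 (at position 14)
Effective Tm = 68 − 1×3 = 68 − 3 = 65°C

65°C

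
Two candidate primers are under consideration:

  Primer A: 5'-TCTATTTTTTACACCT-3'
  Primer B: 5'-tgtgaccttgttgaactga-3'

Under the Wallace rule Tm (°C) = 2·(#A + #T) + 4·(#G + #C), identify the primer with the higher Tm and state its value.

Primer B, 54°C

Primer A: A+T=12, G+C=4 → Tm = 2(12)+4(4) = 40°C
Primer B: A+T=11, G+C=8 → Tm = 2(11)+4(8) = 54°C
40°C vs 54°C → primer B is higher.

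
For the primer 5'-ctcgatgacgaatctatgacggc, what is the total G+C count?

Counting bases: A=6, C=6, G=6, T=5
Total G or C: 6 + 6 = 12

12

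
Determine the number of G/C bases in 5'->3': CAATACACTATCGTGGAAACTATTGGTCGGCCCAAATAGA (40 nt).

17

A=14, T=9, G=8, C=9
G+C = 8 + 9 = 17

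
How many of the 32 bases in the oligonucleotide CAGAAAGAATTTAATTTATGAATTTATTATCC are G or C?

A=13, C=3, T=13, G=3
Total G or C: 3 + 3 = 6

6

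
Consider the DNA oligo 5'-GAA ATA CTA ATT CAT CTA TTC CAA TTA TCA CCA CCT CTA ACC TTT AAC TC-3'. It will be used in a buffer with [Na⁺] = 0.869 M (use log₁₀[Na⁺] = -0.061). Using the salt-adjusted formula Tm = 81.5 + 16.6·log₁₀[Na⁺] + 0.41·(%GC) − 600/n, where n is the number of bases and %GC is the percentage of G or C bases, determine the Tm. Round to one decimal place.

Length n = 50. Scanning the sequence gives C=15, T=17, G=1, A=17.
G+C = 16, so %GC = 16/50 × 100 = 32%
Salt term: 16.6 × (-0.061) = -1.013
GC term: 0.41 × 32 = 13.12; length term: −600/50 = −12
Tm = 81.5 + (-1.013) + 13.12 − 12 = 81.607 → 81.6°C

81.6°C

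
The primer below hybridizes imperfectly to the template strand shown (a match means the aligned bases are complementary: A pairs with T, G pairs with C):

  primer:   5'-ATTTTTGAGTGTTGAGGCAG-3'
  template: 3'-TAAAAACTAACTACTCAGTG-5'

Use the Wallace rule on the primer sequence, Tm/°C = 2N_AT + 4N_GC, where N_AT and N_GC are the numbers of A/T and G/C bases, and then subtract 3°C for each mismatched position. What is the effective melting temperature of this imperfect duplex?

44°C

Primer base counts: A=4, T=8, G=7, C=1 → A+T=12, G+C=8
Perfect-match Tm = 2(12) + 4(8) = 24 + 32 = 56°C
Mismatches (positions where the bases are not complementary): 4 (at positions 9, 12, 17, 20)
Effective Tm = 56 − 4×3 = 56 − 12 = 44°C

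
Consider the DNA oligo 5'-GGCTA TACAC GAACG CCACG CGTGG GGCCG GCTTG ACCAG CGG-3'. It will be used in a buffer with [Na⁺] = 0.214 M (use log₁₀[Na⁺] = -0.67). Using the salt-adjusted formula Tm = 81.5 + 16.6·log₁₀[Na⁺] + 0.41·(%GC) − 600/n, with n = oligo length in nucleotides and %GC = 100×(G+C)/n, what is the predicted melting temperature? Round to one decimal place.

85.0°C

Length n = 43. Scanning the sequence gives T=5, G=16, A=8, C=14.
G+C = 30, so %GC = 30/43 × 100 = 69.767%
Salt term: 16.6 × (-0.67) = -11.122
GC term: 0.41 × 69.767 = 28.604; length term: −600/43 = −13.953
Tm = 81.5 + (-11.122) + 28.604 − 13.953 = 85.029 → 85.0°C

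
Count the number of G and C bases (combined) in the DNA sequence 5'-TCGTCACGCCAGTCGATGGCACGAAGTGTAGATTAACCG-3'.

21

G=11, C=10, A=10, T=8
Total G or C: 11 + 10 = 21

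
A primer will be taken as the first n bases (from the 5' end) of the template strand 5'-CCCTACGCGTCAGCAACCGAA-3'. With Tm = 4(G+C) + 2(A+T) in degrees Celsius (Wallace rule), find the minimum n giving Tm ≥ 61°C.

n = 19

First 18 bases: CCCTACGCGTCAGCAACC → Tm = 60°C (< 61°C)
First 19 bases: CCCTACGCGTCAGCAACCG → Tm = 64°C (≥ 61°C)
Each additional base adds 2°C (A/T) or 4°C (G/C), so Tm is non-decreasing in n; n = 19 is the first length to reach 61°C.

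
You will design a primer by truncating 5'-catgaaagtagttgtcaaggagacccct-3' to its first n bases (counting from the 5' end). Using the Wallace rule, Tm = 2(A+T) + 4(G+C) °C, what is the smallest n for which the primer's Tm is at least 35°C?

n = 14

First 13 bases: CATGAAAGTAGTT → Tm = 34°C (< 35°C)
First 14 bases: CATGAAAGTAGTTG → Tm = 38°C (≥ 35°C)
Since every base adds ≥2°C, Tm only increases with n, so the threshold is first crossed at n = 14.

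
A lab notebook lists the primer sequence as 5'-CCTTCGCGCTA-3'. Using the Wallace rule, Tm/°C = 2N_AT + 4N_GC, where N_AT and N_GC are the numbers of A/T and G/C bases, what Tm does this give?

A=1, C=5, G=2, T=3
A+T = 4, G+C = 7
Tm = 2×4 + 4×7 = 36°C

36°C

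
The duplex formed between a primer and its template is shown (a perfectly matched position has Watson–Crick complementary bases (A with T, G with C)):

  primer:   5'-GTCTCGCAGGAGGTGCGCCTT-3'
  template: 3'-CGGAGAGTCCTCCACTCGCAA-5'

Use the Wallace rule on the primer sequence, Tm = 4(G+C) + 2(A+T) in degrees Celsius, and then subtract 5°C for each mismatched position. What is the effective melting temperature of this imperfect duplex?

50°C

Primer base counts: A=2, T=5, G=8, C=6 → A+T=7, G+C=14
Perfect-match Tm = 2(7) + 4(14) = 14 + 56 = 70°C
Mismatches (positions where the bases are not complementary): 4 (at positions 2, 6, 16, 19)
Effective Tm = 70 − 4×5 = 70 − 20 = 50°C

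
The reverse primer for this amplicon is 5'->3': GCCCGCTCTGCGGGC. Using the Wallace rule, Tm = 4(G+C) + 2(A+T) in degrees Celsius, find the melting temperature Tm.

Counting bases: T=2, G=6, A=0, C=7
AT pairs contribute 2, GC pairs contribute 13.
Tm = 2×2 + 4×13 = 56°C

56°C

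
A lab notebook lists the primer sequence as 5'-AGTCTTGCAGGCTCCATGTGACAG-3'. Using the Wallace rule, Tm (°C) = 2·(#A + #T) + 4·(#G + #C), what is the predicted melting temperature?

Counting bases: T=6, G=7, C=6, A=5
A+T = 11, G+C = 13
Tm = 4·13 + 2·11 = 52 + 22 = 74°C

74°C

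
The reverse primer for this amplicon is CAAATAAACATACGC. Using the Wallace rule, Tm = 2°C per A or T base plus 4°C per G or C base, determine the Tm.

Counting bases: C=4, A=8, T=2, G=1
So N_AT = 10 and N_GC = 5.
Tm = 2(10) + 4(5) = 20 + 20 = 40°C

40°C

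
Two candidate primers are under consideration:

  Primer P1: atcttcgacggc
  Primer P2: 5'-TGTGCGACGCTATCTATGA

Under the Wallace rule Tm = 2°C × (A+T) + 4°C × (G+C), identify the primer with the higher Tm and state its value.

Primer P2, 56°C

Primer P1: A+T=5, G+C=7 → Tm = 2(5)+4(7) = 38°C
Primer P2: A+T=10, G+C=9 → Tm = 2(10)+4(9) = 56°C
38°C vs 56°C → primer P2 is higher.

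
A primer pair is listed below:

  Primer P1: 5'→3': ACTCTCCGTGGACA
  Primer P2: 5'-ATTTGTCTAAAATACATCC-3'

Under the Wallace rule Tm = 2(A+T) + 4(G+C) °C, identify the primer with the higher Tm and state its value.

Primer P1: A+T=6, G+C=8 → Tm = 2(6)+4(8) = 44°C
Primer P2: A+T=14, G+C=5 → Tm = 2(14)+4(5) = 48°C
44°C vs 48°C → primer P2 is higher.

Primer P2, 48°C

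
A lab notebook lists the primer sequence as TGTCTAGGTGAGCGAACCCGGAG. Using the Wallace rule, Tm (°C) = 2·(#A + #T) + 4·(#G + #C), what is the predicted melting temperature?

A=5, T=4, C=5, G=9
So N_AT = 9 and N_GC = 14.
Tm = 4·14 + 2·9 = 56 + 18 = 74°C

74°C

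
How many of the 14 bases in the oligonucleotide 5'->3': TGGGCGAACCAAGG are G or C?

9

Counting bases: C=3, T=1, A=4, G=6
G+C = 6 + 3 = 9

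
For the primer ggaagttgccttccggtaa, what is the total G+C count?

Base counts: T=5, G=6, A=4, C=4
G+C = 6 + 4 = 10

10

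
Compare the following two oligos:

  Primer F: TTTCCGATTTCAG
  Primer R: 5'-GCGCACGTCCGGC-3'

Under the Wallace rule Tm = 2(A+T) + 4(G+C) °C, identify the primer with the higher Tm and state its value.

Primer R, 48°C

Primer F: A+T=8, G+C=5 → Tm = 2(8)+4(5) = 36°C
Primer R: A+T=2, G+C=11 → Tm = 2(2)+4(11) = 48°C
36°C vs 48°C → primer R is higher.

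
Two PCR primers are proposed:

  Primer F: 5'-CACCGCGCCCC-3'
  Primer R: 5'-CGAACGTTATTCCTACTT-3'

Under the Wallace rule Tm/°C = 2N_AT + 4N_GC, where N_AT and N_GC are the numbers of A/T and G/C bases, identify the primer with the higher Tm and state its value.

Primer R, 50°C

Primer F: A+T=1, G+C=10 → Tm = 2(1)+4(10) = 42°C
Primer R: A+T=11, G+C=7 → Tm = 2(11)+4(7) = 50°C
42°C vs 50°C → primer R is higher.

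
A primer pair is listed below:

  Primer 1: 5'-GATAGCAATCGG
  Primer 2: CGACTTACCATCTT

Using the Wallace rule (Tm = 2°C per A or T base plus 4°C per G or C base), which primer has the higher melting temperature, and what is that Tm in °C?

Primer 1: A+T=6, G+C=6 → Tm = 2(6)+4(6) = 36°C
Primer 2: A+T=8, G+C=6 → Tm = 2(8)+4(6) = 40°C
36°C vs 40°C → primer 2 is higher.

Primer 2, 40°C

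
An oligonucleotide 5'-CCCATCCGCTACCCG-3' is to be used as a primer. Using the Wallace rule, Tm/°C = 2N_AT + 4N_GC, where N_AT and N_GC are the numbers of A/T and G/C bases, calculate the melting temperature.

G=2, C=9, T=2, A=2
AT pairs contribute 4, GC pairs contribute 11.
Tm = 2(4) + 4(11) = 8 + 44 = 52°C

52°C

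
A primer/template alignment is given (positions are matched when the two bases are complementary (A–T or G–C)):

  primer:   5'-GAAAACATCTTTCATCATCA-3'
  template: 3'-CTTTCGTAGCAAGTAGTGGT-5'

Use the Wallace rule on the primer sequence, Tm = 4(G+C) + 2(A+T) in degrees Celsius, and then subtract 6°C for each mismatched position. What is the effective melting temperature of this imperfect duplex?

Primer base counts: A=8, T=6, G=1, C=5 → A+T=14, G+C=6
Perfect-match Tm = 2(14) + 4(6) = 28 + 24 = 52°C
Mismatches (positions where the bases are not complementary): 3 (at positions 5, 10, 18)
Effective Tm = 52 − 3×6 = 52 − 18 = 34°C

34°C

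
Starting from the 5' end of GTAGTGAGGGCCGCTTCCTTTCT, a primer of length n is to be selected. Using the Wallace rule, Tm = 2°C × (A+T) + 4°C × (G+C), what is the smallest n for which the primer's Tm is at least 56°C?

n = 17

First 16 bases: GTAGTGAGGGCCGCTT → Tm = 52°C (< 56°C)
First 17 bases: GTAGTGAGGGCCGCTTC → Tm = 56°C (≥ 56°C)
Since every base adds ≥2°C, Tm only increases with n, so the threshold is first crossed at n = 17.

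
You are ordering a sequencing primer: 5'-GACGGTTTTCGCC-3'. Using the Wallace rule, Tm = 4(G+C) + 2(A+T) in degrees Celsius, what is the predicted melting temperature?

42°C

Scanning the sequence gives T=4, G=4, A=1, C=4.
A+T = 5, G+C = 8
Tm = 4·8 + 2·5 = 32 + 10 = 42°C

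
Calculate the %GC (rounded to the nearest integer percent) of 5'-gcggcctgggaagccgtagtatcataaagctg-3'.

C=7, G=11, A=8, T=6
G+C = 11 + 7 = 18 out of 32 bases
%GC = 18/32 × 100 = 56.25% ≈ 56%

56%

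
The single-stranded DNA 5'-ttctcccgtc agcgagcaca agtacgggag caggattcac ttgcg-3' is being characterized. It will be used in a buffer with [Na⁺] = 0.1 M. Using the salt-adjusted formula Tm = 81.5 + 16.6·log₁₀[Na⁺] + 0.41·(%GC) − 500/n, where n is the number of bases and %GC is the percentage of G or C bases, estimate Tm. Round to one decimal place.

77.5°C

Length n = 45. Scanning the sequence gives C=13, A=10, G=13, T=9.
G+C = 26, so %GC = 26/45 × 100 = 57.778%
Salt term: 16.6 × (-1) = -16.6
GC term: 0.41 × 57.778 = 23.689; length term: −500/45 = −11.111
Tm = 81.5 + (-16.6) + 23.689 − 11.111 = 77.478 → 77.5°C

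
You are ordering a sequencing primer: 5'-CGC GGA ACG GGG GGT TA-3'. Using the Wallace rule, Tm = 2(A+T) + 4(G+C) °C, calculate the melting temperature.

Base counts: T=2, C=3, A=3, G=9
AT pairs contribute 5, GC pairs contribute 12.
Tm = 2×5 + 4×12 = 58°C

58°C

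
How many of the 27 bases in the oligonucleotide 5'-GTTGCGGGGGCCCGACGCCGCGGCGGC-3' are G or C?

24

C=10, G=14, T=2, A=1
Total G or C: 14 + 10 = 24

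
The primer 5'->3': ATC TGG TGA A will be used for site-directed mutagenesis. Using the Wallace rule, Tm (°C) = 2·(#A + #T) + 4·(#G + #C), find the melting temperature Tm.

Base counts: G=3, C=1, A=3, T=3
So N_AT = 6 and N_GC = 4.
Tm = 4·4 + 2·6 = 16 + 12 = 28°C

28°C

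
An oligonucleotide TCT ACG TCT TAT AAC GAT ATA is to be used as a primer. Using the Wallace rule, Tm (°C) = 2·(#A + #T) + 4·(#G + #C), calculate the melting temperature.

54°C

Base counts: A=7, C=4, T=8, G=2
So N_AT = 15 and N_GC = 6.
Tm = 2(15) + 4(6) = 30 + 24 = 54°C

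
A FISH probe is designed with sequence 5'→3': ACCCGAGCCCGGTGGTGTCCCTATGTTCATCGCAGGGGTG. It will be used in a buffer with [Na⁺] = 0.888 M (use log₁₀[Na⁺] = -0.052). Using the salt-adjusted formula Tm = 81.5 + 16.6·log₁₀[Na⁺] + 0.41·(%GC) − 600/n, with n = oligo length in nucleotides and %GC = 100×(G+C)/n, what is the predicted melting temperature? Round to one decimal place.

Length n = 40. Base counts: T=9, C=12, G=14, A=5
G+C = 26, so %GC = 26/40 × 100 = 65%
Salt term: 16.6 × (-0.052) = -0.863
GC term: 0.41 × 65 = 26.65; length term: −600/40 = −15
Tm = 81.5 + (-0.863) + 26.65 − 15 = 92.287 → 92.3°C

92.3°C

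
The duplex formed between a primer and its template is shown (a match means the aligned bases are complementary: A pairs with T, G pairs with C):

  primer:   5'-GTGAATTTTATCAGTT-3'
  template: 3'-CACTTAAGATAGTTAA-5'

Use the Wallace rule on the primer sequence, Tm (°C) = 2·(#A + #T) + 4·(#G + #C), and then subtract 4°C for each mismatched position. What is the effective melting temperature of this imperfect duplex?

Primer base counts: A=4, T=8, G=3, C=1 → A+T=12, G+C=4
Perfect-match Tm = 2(12) + 4(4) = 24 + 16 = 40°C
Mismatches (positions where the bases are not complementary): 2 (at positions 8, 14)
Effective Tm = 40 − 2×4 = 40 − 8 = 32°C

32°C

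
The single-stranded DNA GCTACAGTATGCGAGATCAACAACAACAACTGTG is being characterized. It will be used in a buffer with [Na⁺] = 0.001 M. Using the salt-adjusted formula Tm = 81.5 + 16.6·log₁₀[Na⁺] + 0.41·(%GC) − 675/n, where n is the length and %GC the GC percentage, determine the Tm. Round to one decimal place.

Length n = 34. Counting bases: G=7, C=8, A=13, T=6
G+C = 15, so %GC = 15/34 × 100 = 44.118%
Salt term: 16.6 × (-3) = -49.8
GC term: 0.41 × 44.118 = 18.088; length term: −675/34 = −19.853
Tm = 81.5 + (-49.8) + 18.088 − 19.853 = 29.935 → 29.9°C

29.9°C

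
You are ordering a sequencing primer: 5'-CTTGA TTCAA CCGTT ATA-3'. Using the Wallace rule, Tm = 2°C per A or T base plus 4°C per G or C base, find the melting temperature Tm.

Counting bases: A=5, G=2, C=4, T=7
A+T = 12, G+C = 6
Tm = 2(12) + 4(6) = 24 + 24 = 48°C

48°C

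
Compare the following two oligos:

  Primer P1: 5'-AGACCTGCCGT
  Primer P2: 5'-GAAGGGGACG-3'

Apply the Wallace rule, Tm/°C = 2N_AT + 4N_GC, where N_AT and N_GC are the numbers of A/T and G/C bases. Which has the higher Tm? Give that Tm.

Primer P1, 36°C

Primer P1: A+T=4, G+C=7 → Tm = 2(4)+4(7) = 36°C
Primer P2: A+T=3, G+C=7 → Tm = 2(3)+4(7) = 34°C
36°C vs 34°C → primer P1 is higher.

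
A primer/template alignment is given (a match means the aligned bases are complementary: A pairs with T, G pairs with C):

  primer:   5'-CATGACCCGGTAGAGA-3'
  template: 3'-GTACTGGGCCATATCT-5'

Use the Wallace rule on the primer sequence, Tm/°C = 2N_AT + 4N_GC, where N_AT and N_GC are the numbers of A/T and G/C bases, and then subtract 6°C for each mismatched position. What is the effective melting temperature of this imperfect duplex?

44°C

Primer base counts: A=5, T=2, G=5, C=4 → A+T=7, G+C=9
Perfect-match Tm = 2(7) + 4(9) = 14 + 36 = 50°C
Mismatches (positions where the bases are not complementary): 1 (at position 13)
Effective Tm = 50 − 1×6 = 50 − 6 = 44°C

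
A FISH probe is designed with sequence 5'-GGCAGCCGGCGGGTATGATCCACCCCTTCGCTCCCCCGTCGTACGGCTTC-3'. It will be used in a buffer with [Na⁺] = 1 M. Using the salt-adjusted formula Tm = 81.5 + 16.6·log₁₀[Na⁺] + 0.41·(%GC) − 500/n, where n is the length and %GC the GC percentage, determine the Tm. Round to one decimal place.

Length n = 50. G=14, C=21, T=10, A=5
G+C = 35, so %GC = 35/50 × 100 = 70%
Salt term: 16.6 × (0) = 0
GC term: 0.41 × 70 = 28.7; length term: −500/50 = −10
Tm = 81.5 + (0) + 28.7 − 10 = 100.2 → 100.2°C

100.2°C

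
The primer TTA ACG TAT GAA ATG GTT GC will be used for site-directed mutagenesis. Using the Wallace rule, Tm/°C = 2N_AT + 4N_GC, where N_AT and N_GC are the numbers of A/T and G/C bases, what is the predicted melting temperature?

G=5, A=6, T=7, C=2
AT pairs contribute 13, GC pairs contribute 7.
Tm = 2(13) + 4(7) = 26 + 28 = 54°C

54°C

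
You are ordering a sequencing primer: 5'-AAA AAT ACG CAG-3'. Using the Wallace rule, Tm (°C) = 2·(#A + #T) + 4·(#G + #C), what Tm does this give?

32°C

C=2, A=7, T=1, G=2
So N_AT = 8 and N_GC = 4.
Tm = 4·4 + 2·8 = 16 + 16 = 32°C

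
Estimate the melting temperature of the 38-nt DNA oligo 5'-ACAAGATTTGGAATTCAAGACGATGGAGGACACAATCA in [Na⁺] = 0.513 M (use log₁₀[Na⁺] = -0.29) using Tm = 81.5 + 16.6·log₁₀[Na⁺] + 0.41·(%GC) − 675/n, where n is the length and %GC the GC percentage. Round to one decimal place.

Length n = 38. Scanning the sequence gives G=9, T=7, C=6, A=16.
G+C = 15, so %GC = 15/38 × 100 = 39.474%
Salt term: 16.6 × (-0.29) = -4.814
GC term: 0.41 × 39.474 = 16.184; length term: −675/38 = −17.763
Tm = 81.5 + (-4.814) + 16.184 − 17.763 = 75.107 → 75.1°C

75.1°C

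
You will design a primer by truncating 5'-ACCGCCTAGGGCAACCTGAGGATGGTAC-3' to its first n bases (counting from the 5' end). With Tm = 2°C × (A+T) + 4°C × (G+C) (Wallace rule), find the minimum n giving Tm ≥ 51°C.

n = 16

First 15 bases: ACCGCCTAGGGCAAC → Tm = 50°C (< 51°C)
First 16 bases: ACCGCCTAGGGCAACC → Tm = 54°C (≥ 51°C)
Each additional base adds 2°C (A/T) or 4°C (G/C), so Tm is non-decreasing in n; n = 16 is the first length to reach 51°C.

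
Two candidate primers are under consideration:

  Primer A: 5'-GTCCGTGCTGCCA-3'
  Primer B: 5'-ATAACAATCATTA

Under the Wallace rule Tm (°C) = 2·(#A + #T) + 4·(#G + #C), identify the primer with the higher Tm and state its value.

Primer A, 44°C

Primer A: A+T=4, G+C=9 → Tm = 2(4)+4(9) = 44°C
Primer B: A+T=11, G+C=2 → Tm = 2(11)+4(2) = 30°C
44°C vs 30°C → primer A is higher.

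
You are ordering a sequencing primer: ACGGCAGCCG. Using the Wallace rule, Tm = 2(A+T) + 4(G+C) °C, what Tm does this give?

36°C

Base counts: G=4, A=2, T=0, C=4
So N_AT = 2 and N_GC = 8.
Tm = 2(2) + 4(8) = 4 + 32 = 36°C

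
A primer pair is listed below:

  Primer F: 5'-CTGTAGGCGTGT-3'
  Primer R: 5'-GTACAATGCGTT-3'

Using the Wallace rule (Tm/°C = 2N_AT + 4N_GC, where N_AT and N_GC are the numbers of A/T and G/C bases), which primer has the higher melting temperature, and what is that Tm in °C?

Primer F, 38°C

Primer F: A+T=5, G+C=7 → Tm = 2(5)+4(7) = 38°C
Primer R: A+T=7, G+C=5 → Tm = 2(7)+4(5) = 34°C
38°C vs 34°C → primer F is higher.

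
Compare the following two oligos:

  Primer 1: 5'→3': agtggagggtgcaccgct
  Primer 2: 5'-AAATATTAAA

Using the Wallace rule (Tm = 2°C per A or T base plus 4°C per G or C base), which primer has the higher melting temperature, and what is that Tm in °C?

Primer 1: A+T=6, G+C=12 → Tm = 2(6)+4(12) = 60°C
Primer 2: A+T=10, G+C=0 → Tm = 2(10)+4(0) = 20°C
60°C vs 20°C → primer 1 is higher.

Primer 1, 60°C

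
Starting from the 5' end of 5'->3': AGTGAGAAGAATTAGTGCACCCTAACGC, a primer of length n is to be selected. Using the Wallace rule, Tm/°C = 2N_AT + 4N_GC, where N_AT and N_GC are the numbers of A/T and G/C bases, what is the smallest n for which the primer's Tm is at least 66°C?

n = 23

First 22 bases: AGTGAGAAGAATTAGTGCACCC → Tm = 64°C (< 66°C)
First 23 bases: AGTGAGAAGAATTAGTGCACCCT → Tm = 66°C (≥ 66°C)
Each additional base adds 2°C (A/T) or 4°C (G/C), so Tm is non-decreasing in n; n = 23 is the first length to reach 66°C.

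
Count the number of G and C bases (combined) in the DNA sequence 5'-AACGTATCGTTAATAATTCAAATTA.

Scanning the sequence gives A=11, C=3, G=2, T=9.
Total G or C: 2 + 3 = 5

5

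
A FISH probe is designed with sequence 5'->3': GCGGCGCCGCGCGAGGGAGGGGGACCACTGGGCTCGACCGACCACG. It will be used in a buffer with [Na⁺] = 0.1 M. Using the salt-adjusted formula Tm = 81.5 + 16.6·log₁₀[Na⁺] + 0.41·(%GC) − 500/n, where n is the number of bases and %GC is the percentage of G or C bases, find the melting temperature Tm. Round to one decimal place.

87.0°C

Length n = 46. G=21, C=16, T=2, A=7
G+C = 37, so %GC = 37/46 × 100 = 80.435%
Salt term: 16.6 × (-1) = -16.6
GC term: 0.41 × 80.435 = 32.978; length term: −500/46 = −10.87
Tm = 81.5 + (-16.6) + 32.978 − 10.87 = 87.008 → 87.0°C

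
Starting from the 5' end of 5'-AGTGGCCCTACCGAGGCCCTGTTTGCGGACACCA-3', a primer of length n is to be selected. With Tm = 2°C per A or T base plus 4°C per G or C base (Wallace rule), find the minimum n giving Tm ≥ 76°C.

n = 23

First 22 bases: AGTGGCCCTACCGAGGCCCTGT → Tm = 74°C (< 76°C)
First 23 bases: AGTGGCCCTACCGAGGCCCTGTT → Tm = 76°C (≥ 76°C)
Since every base adds ≥2°C, Tm only increases with n, so the threshold is first crossed at n = 23.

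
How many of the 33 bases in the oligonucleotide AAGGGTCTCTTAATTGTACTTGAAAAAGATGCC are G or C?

12

Base counts: G=7, A=11, T=10, C=5
Total G or C: 7 + 5 = 12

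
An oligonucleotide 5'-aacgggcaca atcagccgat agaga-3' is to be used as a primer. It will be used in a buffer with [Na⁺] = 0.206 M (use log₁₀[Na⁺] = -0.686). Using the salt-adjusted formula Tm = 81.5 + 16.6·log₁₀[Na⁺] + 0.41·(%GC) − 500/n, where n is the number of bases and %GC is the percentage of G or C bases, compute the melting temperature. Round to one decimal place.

71.4°C

Length n = 25. Counting bases: C=6, T=2, G=7, A=10
G+C = 13, so %GC = 13/25 × 100 = 52%
Salt term: 16.6 × (-0.686) = -11.388
GC term: 0.41 × 52 = 21.32; length term: −500/25 = −20
Tm = 81.5 + (-11.388) + 21.32 − 20 = 71.432 → 71.4°C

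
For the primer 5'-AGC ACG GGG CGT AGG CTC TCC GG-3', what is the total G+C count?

C=7, G=10, A=3, T=3
G+C = 10 + 7 = 17

17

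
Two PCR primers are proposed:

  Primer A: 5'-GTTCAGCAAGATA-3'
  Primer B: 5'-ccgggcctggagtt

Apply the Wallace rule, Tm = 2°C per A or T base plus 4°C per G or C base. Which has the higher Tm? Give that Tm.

Primer A: A+T=8, G+C=5 → Tm = 2(8)+4(5) = 36°C
Primer B: A+T=4, G+C=10 → Tm = 2(4)+4(10) = 48°C
36°C vs 48°C → primer B is higher.

Primer B, 48°C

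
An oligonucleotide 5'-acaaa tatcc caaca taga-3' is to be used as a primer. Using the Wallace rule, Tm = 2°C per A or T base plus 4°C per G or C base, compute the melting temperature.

Counting bases: C=5, A=10, G=1, T=3
So N_AT = 13 and N_GC = 6.
Tm = 2×13 + 4×6 = 50°C

50°C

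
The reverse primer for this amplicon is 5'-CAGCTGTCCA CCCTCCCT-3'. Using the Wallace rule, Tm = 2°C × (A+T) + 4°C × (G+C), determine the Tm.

Counting bases: A=2, G=2, C=10, T=4
AT pairs contribute 6, GC pairs contribute 12.
Tm = 4·12 + 2·6 = 48 + 12 = 60°C

60°C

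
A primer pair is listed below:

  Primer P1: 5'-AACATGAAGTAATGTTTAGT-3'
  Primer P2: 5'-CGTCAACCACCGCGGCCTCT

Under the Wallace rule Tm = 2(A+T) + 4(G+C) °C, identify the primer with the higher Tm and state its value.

Primer P1: A+T=15, G+C=5 → Tm = 2(15)+4(5) = 50°C
Primer P2: A+T=6, G+C=14 → Tm = 2(6)+4(14) = 68°C
50°C vs 68°C → primer P2 is higher.

Primer P2, 68°C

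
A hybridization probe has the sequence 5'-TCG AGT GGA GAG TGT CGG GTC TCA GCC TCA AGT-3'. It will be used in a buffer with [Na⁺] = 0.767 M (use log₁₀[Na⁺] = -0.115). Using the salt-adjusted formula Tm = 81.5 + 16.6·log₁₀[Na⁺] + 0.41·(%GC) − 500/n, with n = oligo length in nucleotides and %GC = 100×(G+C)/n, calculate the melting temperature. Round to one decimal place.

88.0°C

Length n = 33. G=12, C=7, A=6, T=8
G+C = 19, so %GC = 19/33 × 100 = 57.576%
Salt term: 16.6 × (-0.115) = -1.909
GC term: 0.41 × 57.576 = 23.606; length term: −500/33 = −15.152
Tm = 81.5 + (-1.909) + 23.606 − 15.152 = 88.045 → 88.0°C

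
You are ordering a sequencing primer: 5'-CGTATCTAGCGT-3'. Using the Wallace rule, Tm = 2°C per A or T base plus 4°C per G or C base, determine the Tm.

36°C

C=3, T=4, G=3, A=2
AT pairs contribute 6, GC pairs contribute 6.
Tm = 2(6) + 4(6) = 12 + 24 = 36°C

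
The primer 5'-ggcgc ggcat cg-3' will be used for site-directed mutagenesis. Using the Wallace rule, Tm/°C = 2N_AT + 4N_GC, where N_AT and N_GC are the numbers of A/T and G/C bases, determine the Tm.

Counting bases: T=1, C=4, A=1, G=6
AT pairs contribute 2, GC pairs contribute 10.
Tm = 2(2) + 4(10) = 4 + 40 = 44°C

44°C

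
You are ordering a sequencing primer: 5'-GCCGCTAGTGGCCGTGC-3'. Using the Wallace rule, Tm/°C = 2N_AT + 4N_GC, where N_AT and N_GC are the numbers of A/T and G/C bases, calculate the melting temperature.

60°C

Base counts: T=3, C=6, A=1, G=7
AT pairs contribute 4, GC pairs contribute 13.
Tm = 2×4 + 4×13 = 60°C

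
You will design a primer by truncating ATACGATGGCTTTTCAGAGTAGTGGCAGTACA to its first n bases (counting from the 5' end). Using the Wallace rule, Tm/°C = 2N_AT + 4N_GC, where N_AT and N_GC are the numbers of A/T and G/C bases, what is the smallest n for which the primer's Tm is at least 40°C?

n = 15

First 14 bases: ATACGATGGCTTTT → Tm = 38°C (< 40°C)
First 15 bases: ATACGATGGCTTTTC → Tm = 42°C (≥ 40°C)
Each additional base adds 2°C (A/T) or 4°C (G/C), so Tm is non-decreasing in n; n = 15 is the first length to reach 40°C.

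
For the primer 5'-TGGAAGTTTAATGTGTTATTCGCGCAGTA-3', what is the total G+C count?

11

Counting bases: A=7, T=11, C=3, G=8
Total G or C: 8 + 3 = 11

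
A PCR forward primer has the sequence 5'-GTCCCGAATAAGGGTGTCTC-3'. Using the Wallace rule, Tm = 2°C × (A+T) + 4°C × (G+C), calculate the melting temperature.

Scanning the sequence gives G=6, A=4, T=5, C=5.
A+T = 9, G+C = 11
Tm = 4·11 + 2·9 = 44 + 18 = 62°C

62°C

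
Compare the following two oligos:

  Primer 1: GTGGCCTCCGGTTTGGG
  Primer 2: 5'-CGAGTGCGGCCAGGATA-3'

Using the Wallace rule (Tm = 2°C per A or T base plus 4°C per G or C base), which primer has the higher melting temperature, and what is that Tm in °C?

Primer 1, 58°C

Primer 1: A+T=5, G+C=12 → Tm = 2(5)+4(12) = 58°C
Primer 2: A+T=6, G+C=11 → Tm = 2(6)+4(11) = 56°C
58°C vs 56°C → primer 1 is higher.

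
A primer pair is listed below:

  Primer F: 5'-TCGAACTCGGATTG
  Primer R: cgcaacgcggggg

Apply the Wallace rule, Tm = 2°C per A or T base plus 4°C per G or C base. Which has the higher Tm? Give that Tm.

Primer F: A+T=7, G+C=7 → Tm = 2(7)+4(7) = 42°C
Primer R: A+T=2, G+C=11 → Tm = 2(2)+4(11) = 48°C
42°C vs 48°C → primer R is higher.

Primer R, 48°C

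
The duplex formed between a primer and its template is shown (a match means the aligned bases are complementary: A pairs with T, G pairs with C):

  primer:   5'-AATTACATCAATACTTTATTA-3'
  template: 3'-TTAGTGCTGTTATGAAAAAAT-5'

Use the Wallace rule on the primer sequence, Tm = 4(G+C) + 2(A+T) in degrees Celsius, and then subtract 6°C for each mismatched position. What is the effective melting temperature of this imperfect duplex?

Primer base counts: A=9, T=9, G=0, C=3 → A+T=18, G+C=3
Perfect-match Tm = 2(18) + 4(3) = 36 + 12 = 48°C
Mismatches (positions where the bases are not complementary): 4 (at positions 4, 7, 8, 18)
Effective Tm = 48 − 4×6 = 48 − 24 = 24°C

24°C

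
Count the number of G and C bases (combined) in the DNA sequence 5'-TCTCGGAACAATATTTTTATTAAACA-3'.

Counting bases: G=2, A=10, T=10, C=4
Total G or C: 2 + 4 = 6

6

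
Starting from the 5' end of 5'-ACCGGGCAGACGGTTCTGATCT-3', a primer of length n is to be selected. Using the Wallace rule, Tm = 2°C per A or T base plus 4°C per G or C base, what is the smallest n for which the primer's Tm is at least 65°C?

First 20 bases: ACCGGGCAGACGGTTCTGAT → Tm = 64°C (< 65°C)
First 21 bases: ACCGGGCAGACGGTTCTGATC → Tm = 68°C (≥ 65°C)
Each additional base adds 2°C (A/T) or 4°C (G/C), so Tm is non-decreasing in n; n = 21 is the first length to reach 65°C.

n = 21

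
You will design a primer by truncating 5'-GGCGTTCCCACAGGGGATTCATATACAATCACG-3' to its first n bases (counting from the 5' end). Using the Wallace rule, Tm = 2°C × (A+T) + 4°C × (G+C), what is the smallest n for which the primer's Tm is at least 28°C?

n = 8

First 7 bases: GGCGTTC → Tm = 24°C (< 28°C)
First 8 bases: GGCGTTCC → Tm = 28°C (≥ 28°C)
Since every base adds ≥2°C, Tm only increases with n, so the threshold is first crossed at n = 8.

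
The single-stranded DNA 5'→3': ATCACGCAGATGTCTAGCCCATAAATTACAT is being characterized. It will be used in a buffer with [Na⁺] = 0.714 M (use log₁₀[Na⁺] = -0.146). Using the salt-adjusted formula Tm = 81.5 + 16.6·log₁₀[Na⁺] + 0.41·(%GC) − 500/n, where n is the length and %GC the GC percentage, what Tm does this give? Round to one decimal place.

Length n = 31. C=8, A=11, T=8, G=4
G+C = 12, so %GC = 12/31 × 100 = 38.71%
Salt term: 16.6 × (-0.146) = -2.424
GC term: 0.41 × 38.71 = 15.871; length term: −500/31 = −16.129
Tm = 81.5 + (-2.424) + 15.871 − 16.129 = 78.818 → 78.8°C

78.8°C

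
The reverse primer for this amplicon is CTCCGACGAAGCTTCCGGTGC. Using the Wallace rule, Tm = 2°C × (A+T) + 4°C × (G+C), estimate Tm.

Counting bases: A=3, T=4, G=6, C=8
So N_AT = 7 and N_GC = 14.
Tm = 2×7 + 4×14 = 70°C

70°C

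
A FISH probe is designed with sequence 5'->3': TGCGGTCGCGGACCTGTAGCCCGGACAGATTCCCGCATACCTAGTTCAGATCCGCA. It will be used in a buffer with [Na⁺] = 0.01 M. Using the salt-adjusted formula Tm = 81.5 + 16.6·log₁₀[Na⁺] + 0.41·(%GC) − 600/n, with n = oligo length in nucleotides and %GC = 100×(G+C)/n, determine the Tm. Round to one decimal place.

62.5°C

Length n = 56. Counting bases: A=11, T=11, G=15, C=19
G+C = 34, so %GC = 34/56 × 100 = 60.714%
Salt term: 16.6 × (-2) = -33.2
GC term: 0.41 × 60.714 = 24.893; length term: −600/56 = −10.714
Tm = 81.5 + (-33.2) + 24.893 − 10.714 = 62.479 → 62.5°C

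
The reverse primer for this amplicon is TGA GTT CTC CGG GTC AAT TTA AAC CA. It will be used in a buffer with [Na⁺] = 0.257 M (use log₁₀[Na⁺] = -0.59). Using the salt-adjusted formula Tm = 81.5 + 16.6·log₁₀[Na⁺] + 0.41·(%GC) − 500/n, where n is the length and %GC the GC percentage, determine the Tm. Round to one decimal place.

69.8°C

Length n = 26. Scanning the sequence gives G=5, C=6, T=8, A=7.
G+C = 11, so %GC = 11/26 × 100 = 42.308%
Salt term: 16.6 × (-0.59) = -9.794
GC term: 0.41 × 42.308 = 17.346; length term: −500/26 = −19.231
Tm = 81.5 + (-9.794) + 17.346 − 19.231 = 69.821 → 69.8°C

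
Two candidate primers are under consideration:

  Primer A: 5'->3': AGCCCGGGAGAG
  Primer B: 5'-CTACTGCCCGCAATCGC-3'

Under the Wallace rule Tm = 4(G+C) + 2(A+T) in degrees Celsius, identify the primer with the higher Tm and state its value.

Primer A: A+T=3, G+C=9 → Tm = 2(3)+4(9) = 42°C
Primer B: A+T=6, G+C=11 → Tm = 2(6)+4(11) = 56°C
42°C vs 56°C → primer B is higher.

Primer B, 56°C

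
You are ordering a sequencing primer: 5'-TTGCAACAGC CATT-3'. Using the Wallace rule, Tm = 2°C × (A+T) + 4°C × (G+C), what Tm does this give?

40°C

T=4, A=4, C=4, G=2
So N_AT = 8 and N_GC = 6.
Tm = 4·6 + 2·8 = 24 + 16 = 40°C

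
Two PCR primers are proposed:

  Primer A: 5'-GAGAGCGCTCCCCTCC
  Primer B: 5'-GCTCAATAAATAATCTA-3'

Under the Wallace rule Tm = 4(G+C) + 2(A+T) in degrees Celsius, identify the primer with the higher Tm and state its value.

Primer A: A+T=4, G+C=12 → Tm = 2(4)+4(12) = 56°C
Primer B: A+T=13, G+C=4 → Tm = 2(13)+4(4) = 42°C
56°C vs 42°C → primer A is higher.

Primer A, 56°C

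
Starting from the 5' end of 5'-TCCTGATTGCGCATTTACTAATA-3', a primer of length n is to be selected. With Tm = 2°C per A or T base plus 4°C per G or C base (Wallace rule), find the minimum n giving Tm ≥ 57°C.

First 20 bases: TCCTGATTGCGCATTTACTA → Tm = 56°C (< 57°C)
First 21 bases: TCCTGATTGCGCATTTACTAA → Tm = 58°C (≥ 57°C)
Since every base adds ≥2°C, Tm only increases with n, so the threshold is first crossed at n = 21.

n = 21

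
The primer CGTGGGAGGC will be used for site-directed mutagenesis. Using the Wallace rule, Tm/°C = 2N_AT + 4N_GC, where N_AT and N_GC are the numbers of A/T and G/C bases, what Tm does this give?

A=1, T=1, G=6, C=2
So N_AT = 2 and N_GC = 8.
Tm = 2(2) + 4(8) = 4 + 32 = 36°C

36°C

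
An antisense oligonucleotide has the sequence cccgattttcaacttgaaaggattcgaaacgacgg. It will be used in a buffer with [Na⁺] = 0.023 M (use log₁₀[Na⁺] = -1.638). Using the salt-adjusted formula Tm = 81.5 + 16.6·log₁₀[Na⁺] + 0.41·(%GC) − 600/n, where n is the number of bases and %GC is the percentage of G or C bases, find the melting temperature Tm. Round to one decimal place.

55.9°C

Length n = 35. Base counts: A=11, G=8, T=8, C=8
G+C = 16, so %GC = 16/35 × 100 = 45.714%
Salt term: 16.6 × (-1.638) = -27.191
GC term: 0.41 × 45.714 = 18.743; length term: −600/35 = −17.143
Tm = 81.5 + (-27.191) + 18.743 − 17.143 = 55.909 → 55.9°C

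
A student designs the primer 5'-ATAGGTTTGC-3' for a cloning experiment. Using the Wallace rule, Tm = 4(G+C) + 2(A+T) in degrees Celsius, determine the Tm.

28°C

Scanning the sequence gives C=1, T=4, G=3, A=2.
A+T = 6, G+C = 4
Tm = 2(6) + 4(4) = 12 + 16 = 28°C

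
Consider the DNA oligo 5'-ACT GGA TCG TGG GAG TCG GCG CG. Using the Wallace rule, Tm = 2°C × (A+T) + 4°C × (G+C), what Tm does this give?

78°C

T=4, C=5, G=11, A=3
So N_AT = 7 and N_GC = 16.
Tm = 2×7 + 4×16 = 78°C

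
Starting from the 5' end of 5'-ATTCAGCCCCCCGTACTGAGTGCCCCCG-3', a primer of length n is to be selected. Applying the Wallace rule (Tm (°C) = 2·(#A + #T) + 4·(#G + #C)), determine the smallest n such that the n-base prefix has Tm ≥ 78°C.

First 23 bases: ATTCAGCCCCCCGTACTGAGTGC → Tm = 74°C (< 78°C)
First 24 bases: ATTCAGCCCCCCGTACTGAGTGCC → Tm = 78°C (≥ 78°C)
Since every base adds ≥2°C, Tm only increases with n, so the threshold is first crossed at n = 24.

n = 24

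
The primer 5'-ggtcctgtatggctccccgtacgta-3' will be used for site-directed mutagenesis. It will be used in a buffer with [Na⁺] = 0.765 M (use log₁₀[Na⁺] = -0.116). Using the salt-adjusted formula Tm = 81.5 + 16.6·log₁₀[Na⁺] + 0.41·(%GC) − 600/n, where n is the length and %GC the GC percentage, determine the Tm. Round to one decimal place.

80.2°C

Length n = 25. Scanning the sequence gives C=8, A=3, T=7, G=7.
G+C = 15, so %GC = 15/25 × 100 = 60%
Salt term: 16.6 × (-0.116) = -1.926
GC term: 0.41 × 60 = 24.6; length term: −600/25 = −24
Tm = 81.5 + (-1.926) + 24.6 − 24 = 80.174 → 80.2°C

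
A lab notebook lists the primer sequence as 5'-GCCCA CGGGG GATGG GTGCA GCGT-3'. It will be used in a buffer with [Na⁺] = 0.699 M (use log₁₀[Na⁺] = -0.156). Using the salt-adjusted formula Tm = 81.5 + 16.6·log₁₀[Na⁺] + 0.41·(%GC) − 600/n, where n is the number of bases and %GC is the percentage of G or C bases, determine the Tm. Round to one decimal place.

Length n = 24. T=3, C=6, A=3, G=12
G+C = 18, so %GC = 18/24 × 100 = 75%
Salt term: 16.6 × (-0.156) = -2.59
GC term: 0.41 × 75 = 30.75; length term: −600/24 = −25
Tm = 81.5 + (-2.59) + 30.75 − 25 = 84.66 → 84.7°C

84.7°C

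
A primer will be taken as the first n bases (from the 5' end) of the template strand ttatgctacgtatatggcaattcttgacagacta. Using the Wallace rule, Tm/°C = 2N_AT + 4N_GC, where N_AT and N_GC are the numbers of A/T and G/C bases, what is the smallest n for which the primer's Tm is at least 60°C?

First 22 bases: TTATGCTACGTATATGGCAATT → Tm = 58°C (< 60°C)
First 23 bases: TTATGCTACGTATATGGCAATTC → Tm = 62°C (≥ 60°C)
Each additional base adds 2°C (A/T) or 4°C (G/C), so Tm is non-decreasing in n; n = 23 is the first length to reach 60°C.

n = 23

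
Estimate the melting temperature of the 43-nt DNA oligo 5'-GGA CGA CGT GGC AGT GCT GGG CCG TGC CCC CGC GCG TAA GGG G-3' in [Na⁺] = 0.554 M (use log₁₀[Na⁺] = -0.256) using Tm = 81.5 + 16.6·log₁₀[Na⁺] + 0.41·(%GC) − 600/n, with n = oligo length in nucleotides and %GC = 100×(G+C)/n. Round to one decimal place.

Length n = 43. Counting bases: C=13, T=5, A=5, G=20
G+C = 33, so %GC = 33/43 × 100 = 76.744%
Salt term: 16.6 × (-0.256) = -4.25
GC term: 0.41 × 76.744 = 31.465; length term: −600/43 = −13.953
Tm = 81.5 + (-4.25) + 31.465 − 13.953 = 94.762 → 94.8°C

94.8°C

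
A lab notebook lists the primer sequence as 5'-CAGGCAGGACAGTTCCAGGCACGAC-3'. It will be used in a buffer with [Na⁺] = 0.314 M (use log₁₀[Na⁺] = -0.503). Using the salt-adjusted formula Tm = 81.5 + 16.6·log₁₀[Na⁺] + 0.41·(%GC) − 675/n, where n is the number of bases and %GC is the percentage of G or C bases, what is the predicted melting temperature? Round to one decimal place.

Length n = 25. Scanning the sequence gives T=2, A=7, C=8, G=8.
G+C = 16, so %GC = 16/25 × 100 = 64%
Salt term: 16.6 × (-0.503) = -8.35
GC term: 0.41 × 64 = 26.24; length term: −675/25 = −27
Tm = 81.5 + (-8.35) + 26.24 − 27 = 72.39 → 72.4°C

72.4°C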